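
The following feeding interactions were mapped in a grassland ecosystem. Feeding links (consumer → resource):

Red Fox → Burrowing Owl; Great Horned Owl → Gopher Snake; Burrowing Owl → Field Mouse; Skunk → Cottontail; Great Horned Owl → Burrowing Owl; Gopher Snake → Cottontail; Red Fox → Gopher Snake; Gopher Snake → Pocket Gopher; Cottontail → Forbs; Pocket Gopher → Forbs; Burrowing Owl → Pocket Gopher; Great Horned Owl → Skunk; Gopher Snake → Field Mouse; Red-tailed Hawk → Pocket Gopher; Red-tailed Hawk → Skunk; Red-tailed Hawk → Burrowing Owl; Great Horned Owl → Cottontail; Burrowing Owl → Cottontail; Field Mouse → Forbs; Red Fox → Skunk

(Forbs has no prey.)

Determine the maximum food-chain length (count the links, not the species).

One longest chain: Forbs → Cottontail → Skunk → Great Horned Owl.
It has 4 species and 3 links.

3 links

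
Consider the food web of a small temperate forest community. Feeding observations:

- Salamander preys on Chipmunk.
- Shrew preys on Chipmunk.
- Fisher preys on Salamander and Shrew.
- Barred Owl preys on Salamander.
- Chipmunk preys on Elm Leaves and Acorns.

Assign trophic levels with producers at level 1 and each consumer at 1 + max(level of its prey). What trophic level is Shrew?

Trophic level 3

Elm Leaves is a producer → level 1.
Chipmunk eats Elm Leaves (level 1); other prey at levels: Acorns 1 → level 2.
Shrew eats Chipmunk → level 3.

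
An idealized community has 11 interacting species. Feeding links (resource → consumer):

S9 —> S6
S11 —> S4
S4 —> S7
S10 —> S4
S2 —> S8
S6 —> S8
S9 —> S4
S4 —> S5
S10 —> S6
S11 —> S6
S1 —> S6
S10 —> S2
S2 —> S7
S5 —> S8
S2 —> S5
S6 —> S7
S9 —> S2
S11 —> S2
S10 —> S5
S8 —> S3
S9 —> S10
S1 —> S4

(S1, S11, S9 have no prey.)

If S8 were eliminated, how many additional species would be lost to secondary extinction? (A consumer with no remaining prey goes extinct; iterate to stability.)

1

Remove S8.
Round 1: S3 (all prey gone) → extinct.
No further losses. Total secondary extinctions: 1.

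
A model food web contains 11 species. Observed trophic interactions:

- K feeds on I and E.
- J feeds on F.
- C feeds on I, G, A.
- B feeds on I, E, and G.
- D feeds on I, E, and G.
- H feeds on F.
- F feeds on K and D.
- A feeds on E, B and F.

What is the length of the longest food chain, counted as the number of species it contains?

5 species

One longest chain: E → K → F → A → C.
It has 5 species and 4 links.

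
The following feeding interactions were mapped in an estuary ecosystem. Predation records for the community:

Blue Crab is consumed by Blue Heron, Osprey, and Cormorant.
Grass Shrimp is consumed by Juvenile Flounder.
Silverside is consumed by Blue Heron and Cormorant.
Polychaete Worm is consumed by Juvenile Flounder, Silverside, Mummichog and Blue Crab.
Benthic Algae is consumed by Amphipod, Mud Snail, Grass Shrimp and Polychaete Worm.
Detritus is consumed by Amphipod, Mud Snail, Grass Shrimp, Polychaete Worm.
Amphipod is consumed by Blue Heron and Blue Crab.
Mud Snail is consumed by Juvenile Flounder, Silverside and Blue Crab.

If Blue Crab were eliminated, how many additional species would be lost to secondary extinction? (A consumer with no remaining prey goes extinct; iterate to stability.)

1

Remove Blue Crab.
Round 1: Osprey (all prey gone) → extinct.
No further losses. Total secondary extinctions: 1.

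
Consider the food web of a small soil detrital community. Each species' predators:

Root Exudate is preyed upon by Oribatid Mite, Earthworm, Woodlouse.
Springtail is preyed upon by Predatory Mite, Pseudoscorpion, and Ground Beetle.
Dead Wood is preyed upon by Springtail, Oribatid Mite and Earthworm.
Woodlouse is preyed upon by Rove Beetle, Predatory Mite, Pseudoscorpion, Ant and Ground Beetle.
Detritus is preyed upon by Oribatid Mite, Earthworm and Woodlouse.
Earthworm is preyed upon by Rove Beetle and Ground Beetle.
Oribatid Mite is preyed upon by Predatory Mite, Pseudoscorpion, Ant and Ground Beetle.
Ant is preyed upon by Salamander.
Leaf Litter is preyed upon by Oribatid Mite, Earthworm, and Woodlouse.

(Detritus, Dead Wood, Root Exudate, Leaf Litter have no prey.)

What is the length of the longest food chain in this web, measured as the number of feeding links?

3 links

One longest chain: Detritus → Oribatid Mite → Ant → Salamander.
It has 4 species and 3 links.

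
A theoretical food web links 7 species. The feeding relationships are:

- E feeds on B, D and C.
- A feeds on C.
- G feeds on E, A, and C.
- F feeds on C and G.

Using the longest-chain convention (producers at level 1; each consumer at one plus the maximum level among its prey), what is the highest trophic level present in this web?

Producers (level 1): B, C, D.
B → E → G → F gives F level 4.
No species has a prey at level 4, so no species reaches level 5.

4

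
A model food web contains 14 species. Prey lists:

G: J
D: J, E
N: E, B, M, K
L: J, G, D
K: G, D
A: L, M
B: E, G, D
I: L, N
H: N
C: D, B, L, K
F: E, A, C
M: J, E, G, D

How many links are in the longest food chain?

One longest chain: J → G → B → N → I.
It has 5 species and 4 links.

4 links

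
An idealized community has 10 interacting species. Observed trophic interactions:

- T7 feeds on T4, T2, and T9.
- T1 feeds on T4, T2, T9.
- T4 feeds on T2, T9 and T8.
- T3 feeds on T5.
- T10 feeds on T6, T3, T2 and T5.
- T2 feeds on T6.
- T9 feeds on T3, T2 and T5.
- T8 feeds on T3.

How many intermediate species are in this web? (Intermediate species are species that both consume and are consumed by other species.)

Intermediate species (has both prey and predators): T2, T3, T8, T9, T4.
Count: 5.

5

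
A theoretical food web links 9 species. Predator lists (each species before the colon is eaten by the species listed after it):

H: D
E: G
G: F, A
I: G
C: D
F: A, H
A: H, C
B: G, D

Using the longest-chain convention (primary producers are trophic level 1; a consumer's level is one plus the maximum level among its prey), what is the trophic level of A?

Trophic level 4

B is a producer → level 1.
G eats B (level 1); other prey at levels: I 1, E 1 → level 2.
F eats G → level 3.
A eats F (level 3); other prey at levels: G 2 → level 4.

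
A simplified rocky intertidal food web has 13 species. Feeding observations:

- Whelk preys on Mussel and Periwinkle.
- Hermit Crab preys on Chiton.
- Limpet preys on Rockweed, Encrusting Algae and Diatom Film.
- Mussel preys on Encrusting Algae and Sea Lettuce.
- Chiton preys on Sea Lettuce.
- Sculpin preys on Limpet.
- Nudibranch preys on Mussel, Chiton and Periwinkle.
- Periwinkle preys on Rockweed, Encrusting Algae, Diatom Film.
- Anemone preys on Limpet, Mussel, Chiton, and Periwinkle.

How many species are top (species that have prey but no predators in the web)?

5

Top species (has prey, but nothing eats it): Sculpin, Nudibranch, Hermit Crab, Whelk, Anemone.
Count: 5.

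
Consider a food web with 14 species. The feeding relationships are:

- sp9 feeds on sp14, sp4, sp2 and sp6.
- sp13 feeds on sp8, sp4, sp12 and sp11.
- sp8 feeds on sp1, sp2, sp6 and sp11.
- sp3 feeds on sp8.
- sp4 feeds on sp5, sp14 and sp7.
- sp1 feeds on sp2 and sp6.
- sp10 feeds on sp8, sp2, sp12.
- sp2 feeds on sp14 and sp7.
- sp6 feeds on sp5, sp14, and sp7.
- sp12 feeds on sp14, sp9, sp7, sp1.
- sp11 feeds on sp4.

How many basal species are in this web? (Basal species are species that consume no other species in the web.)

Basal species (no prey listed): sp5, sp14, sp7.
Count: 3.

3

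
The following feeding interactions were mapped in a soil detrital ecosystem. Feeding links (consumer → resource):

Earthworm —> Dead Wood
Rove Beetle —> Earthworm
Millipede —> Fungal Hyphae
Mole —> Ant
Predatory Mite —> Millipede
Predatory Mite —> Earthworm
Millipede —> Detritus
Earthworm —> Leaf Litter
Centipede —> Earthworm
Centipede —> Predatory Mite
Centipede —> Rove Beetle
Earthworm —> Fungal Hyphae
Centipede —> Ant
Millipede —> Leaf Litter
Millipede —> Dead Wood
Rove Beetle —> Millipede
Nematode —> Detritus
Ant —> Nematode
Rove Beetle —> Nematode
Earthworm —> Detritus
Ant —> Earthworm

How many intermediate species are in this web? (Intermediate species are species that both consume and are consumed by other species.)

6

Intermediate species (has both prey and predators): Millipede, Earthworm, Nematode, Predatory Mite, Rove Beetle, Ant.
Count: 6.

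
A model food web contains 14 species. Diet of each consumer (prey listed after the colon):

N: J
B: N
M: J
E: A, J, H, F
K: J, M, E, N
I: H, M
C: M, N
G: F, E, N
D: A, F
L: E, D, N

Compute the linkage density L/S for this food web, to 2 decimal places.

There are L = 23 links among S = 14 species.
L/S = 23/14 = 1.6429 ≈ 1.64.

L/S = 1.64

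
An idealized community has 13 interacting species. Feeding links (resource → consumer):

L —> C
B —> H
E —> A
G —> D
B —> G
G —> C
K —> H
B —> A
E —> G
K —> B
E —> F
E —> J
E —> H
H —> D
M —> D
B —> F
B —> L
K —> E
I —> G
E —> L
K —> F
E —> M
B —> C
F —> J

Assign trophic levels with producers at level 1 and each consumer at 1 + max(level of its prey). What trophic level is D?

K is a producer → level 1.
B eats K → level 2.
H eats B (level 2); other prey at levels: K 1, E 2 → level 3.
D eats H (level 3); other prey at levels: G 3, M 3 → level 4.

Trophic level 4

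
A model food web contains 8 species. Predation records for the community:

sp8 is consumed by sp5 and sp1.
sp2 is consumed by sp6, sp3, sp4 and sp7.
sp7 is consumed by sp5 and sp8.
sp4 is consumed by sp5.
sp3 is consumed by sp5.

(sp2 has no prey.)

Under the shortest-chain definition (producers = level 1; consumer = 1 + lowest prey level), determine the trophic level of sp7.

Trophic level 2

sp2 is a producer → level 1.
sp7 eats sp2 → level 2.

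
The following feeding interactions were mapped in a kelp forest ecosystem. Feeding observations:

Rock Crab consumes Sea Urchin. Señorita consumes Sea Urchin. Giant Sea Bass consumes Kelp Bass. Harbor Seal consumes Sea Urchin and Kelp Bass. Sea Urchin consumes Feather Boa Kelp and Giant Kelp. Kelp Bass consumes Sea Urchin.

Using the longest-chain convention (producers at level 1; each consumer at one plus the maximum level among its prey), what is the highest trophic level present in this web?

Producers (level 1): Giant Kelp, Feather Boa Kelp.
Giant Kelp → Sea Urchin → Kelp Bass → Giant Sea Bass gives Giant Sea Bass level 4.
No species has a prey at level 4, so no species reaches level 5.

4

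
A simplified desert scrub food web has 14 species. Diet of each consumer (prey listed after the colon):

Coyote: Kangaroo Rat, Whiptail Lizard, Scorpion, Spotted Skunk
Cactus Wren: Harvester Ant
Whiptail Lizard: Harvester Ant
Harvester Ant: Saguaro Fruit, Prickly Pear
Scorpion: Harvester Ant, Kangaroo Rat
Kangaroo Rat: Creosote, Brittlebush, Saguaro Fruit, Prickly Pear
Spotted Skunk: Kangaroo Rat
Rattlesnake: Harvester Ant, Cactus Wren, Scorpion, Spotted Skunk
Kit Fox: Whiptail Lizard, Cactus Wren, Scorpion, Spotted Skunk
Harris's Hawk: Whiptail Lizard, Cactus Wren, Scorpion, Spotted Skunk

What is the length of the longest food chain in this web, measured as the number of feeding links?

3 links

One longest chain: Saguaro Fruit → Harvester Ant → Scorpion → Rattlesnake.
It has 4 species and 3 links.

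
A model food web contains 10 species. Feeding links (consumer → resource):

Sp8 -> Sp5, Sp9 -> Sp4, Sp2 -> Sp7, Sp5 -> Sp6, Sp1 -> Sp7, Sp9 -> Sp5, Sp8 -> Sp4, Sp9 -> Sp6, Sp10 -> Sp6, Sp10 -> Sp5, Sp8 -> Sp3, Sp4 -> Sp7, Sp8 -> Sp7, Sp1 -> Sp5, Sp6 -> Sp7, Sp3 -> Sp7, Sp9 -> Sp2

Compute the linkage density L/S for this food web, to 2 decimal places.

L/S = 1.70

There are L = 17 links among S = 10 species.
L/S = 17/10 = 1.7000 ≈ 1.70.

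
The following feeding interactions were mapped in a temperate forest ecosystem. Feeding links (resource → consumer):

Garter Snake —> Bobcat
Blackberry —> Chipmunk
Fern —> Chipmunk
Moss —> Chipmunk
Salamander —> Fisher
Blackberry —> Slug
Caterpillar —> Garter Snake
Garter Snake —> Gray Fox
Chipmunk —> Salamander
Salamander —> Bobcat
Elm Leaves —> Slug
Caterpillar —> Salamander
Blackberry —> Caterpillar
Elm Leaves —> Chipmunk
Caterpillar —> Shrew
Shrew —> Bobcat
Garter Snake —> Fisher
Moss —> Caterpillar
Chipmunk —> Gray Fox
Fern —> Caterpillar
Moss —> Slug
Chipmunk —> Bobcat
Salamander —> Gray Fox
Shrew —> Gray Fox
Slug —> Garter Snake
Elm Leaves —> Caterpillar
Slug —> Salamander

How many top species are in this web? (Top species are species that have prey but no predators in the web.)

Top species (has prey, but nothing eats it): Fisher, Gray Fox, Bobcat.
Count: 3.

3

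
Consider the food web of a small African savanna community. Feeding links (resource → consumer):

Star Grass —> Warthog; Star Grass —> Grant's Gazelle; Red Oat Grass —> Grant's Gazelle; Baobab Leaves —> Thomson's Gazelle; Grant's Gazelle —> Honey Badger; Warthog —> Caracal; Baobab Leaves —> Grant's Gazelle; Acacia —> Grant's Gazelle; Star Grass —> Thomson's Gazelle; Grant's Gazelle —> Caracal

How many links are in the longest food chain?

One longest chain: Star Grass → Warthog → Caracal.
It has 3 species and 2 links.

2 links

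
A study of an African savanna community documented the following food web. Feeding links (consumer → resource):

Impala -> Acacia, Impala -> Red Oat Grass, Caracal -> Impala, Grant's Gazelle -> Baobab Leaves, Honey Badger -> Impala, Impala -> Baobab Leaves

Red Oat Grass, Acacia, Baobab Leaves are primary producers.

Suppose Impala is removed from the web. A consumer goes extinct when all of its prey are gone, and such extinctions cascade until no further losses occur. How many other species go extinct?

Remove Impala.
Round 1: Honey Badger (all prey gone), Caracal (all prey gone) → extinct.
No further losses. Total secondary extinctions: 2.

2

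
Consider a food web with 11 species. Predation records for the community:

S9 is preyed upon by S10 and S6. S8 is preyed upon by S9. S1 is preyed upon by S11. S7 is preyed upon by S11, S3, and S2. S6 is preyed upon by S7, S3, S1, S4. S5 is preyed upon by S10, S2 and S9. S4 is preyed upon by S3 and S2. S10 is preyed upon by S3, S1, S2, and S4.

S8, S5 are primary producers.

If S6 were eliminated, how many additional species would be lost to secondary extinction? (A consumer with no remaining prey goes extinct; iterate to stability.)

Remove S6.
Round 1: S7 (all prey gone) → extinct.
No further losses. Total secondary extinctions: 1.

1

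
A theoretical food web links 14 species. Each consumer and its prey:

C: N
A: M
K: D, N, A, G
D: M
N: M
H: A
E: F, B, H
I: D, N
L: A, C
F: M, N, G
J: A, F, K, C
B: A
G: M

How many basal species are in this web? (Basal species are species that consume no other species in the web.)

Basal species (no prey listed): M.
Count: 1.

1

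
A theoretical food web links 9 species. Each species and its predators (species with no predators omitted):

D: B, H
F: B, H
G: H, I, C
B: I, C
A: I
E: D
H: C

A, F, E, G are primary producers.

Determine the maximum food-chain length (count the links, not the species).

One longest chain: E → D → B → I.
It has 4 species and 3 links.

3 links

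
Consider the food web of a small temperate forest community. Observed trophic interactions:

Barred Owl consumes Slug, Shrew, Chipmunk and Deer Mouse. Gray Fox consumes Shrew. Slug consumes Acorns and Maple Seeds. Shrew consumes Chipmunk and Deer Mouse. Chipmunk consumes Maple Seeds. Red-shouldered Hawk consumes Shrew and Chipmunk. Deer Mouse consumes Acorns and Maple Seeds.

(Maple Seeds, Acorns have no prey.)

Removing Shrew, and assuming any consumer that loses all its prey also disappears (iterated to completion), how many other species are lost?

1

Remove Shrew.
Round 1: Gray Fox (all prey gone) → extinct.
No further losses. Total secondary extinctions: 1.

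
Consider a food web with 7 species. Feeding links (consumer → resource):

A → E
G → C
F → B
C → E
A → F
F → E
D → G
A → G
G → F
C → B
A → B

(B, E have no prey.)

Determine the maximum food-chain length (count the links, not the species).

One longest chain: B → C → G → D.
It has 4 species and 3 links.

3 links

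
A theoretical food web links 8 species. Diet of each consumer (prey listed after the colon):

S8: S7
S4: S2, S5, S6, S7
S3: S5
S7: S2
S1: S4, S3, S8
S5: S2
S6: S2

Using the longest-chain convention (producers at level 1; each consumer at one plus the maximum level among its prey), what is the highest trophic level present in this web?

Producers (level 1): S2.
S2 → S5 → S4 → S1 gives S1 level 4.
No species has a prey at level 4, so no species reaches level 5.

4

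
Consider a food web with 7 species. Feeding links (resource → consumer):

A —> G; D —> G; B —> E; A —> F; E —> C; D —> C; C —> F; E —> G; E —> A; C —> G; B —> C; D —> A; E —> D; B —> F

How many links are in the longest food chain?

One longest chain: B → E → D → A → G.
It has 5 species and 4 links.

4 links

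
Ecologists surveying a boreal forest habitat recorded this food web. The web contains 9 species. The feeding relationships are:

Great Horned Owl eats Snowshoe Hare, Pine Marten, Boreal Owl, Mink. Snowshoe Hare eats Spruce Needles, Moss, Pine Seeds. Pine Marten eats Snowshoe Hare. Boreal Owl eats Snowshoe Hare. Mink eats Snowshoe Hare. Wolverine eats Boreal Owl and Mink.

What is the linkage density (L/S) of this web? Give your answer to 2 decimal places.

There are L = 12 links among S = 9 species.
L/S = 12/9 = 1.3333 ≈ 1.33.

L/S = 1.33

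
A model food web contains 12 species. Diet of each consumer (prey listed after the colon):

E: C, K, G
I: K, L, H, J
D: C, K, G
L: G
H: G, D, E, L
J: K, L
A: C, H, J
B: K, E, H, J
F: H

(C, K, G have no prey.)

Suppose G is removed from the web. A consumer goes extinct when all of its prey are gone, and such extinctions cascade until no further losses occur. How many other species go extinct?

1

Remove G.
Round 1: L (all prey gone) → extinct.
No further losses. Total secondary extinctions: 1.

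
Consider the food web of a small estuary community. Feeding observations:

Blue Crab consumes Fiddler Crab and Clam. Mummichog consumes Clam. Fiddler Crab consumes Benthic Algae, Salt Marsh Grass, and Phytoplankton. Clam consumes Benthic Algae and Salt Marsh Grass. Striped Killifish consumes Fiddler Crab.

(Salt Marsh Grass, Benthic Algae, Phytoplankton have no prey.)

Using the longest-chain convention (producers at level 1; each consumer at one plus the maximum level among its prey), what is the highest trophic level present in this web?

3

Producers (level 1): Salt Marsh Grass, Benthic Algae, Phytoplankton.
Salt Marsh Grass → Fiddler Crab → Striped Killifish gives Striped Killifish level 3.
No species has a prey at level 3, so no species reaches level 4.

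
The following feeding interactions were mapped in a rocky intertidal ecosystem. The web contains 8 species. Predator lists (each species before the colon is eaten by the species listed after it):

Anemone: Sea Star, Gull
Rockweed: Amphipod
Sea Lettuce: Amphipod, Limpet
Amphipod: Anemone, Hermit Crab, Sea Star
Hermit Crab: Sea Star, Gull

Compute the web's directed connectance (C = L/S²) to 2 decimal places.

The web has S = 8 species and L = 10 feeding links.
C = L / S² = 10 / 64 = 0.1562 ≈ 0.16.

C = 0.16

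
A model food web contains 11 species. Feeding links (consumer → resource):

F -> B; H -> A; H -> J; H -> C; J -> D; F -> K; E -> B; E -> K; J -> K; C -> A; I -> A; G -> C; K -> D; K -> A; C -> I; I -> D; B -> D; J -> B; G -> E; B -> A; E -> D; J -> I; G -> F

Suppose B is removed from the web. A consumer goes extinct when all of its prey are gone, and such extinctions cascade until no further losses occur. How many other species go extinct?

Remove B.
Every predator of it retains at least one other prey: F still has K; J still has D, K, I; E still has D, K.
No consumer loses all prey, so no secondary extinctions occur.

0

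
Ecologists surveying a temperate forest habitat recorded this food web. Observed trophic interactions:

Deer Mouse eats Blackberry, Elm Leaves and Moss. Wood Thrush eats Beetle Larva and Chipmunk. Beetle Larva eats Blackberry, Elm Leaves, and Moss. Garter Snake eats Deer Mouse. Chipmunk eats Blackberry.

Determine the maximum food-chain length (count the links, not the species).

One longest chain: Blackberry → Beetle Larva → Wood Thrush.
It has 3 species and 2 links.

2 links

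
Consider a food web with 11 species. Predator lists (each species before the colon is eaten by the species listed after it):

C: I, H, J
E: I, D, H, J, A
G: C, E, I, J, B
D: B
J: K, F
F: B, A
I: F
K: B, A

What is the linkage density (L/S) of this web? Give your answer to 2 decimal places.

L/S = 1.91

There are L = 21 links among S = 11 species.
L/S = 21/11 = 1.9091 ≈ 1.91.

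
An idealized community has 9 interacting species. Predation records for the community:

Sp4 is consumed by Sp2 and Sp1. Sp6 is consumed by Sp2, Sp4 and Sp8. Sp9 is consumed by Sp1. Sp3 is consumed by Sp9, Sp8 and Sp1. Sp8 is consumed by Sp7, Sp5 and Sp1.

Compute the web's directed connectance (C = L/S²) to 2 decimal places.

The web has S = 9 species and L = 12 feeding links.
C = L / S² = 12 / 81 = 0.1481 ≈ 0.15.

C = 0.15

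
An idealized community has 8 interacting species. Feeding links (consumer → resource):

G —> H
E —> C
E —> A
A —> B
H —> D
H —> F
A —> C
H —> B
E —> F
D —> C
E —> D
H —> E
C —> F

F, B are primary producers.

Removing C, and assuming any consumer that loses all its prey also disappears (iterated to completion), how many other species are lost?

Remove C.
Round 1: D (all prey gone) → extinct.
No further losses. Total secondary extinctions: 1.

1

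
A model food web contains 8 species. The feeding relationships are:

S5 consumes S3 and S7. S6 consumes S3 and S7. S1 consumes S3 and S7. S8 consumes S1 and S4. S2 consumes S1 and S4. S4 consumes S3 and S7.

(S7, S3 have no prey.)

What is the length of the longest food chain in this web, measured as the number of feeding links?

One longest chain: S7 → S4 → S2.
It has 3 species and 2 links.

2 links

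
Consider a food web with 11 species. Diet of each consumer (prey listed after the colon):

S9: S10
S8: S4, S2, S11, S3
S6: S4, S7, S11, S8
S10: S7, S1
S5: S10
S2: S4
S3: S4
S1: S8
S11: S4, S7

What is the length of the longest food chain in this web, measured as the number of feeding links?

5 links

One longest chain: S4 → S2 → S8 → S1 → S10 → S9.
It has 6 species and 5 links.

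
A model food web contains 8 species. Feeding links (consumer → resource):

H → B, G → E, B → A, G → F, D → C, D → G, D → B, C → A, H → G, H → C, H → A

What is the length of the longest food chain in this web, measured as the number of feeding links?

One longest chain: A → C → H.
It has 3 species and 2 links.

2 links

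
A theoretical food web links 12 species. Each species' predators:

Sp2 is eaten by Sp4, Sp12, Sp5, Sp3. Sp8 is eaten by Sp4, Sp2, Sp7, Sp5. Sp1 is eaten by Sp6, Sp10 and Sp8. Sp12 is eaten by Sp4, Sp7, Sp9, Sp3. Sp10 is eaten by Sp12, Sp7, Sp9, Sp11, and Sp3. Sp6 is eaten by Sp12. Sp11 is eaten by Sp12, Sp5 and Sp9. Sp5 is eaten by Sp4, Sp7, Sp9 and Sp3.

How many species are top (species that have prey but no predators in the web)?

Top species (has prey, but nothing eats it): Sp9, Sp7, Sp4, Sp3.
Count: 4.

4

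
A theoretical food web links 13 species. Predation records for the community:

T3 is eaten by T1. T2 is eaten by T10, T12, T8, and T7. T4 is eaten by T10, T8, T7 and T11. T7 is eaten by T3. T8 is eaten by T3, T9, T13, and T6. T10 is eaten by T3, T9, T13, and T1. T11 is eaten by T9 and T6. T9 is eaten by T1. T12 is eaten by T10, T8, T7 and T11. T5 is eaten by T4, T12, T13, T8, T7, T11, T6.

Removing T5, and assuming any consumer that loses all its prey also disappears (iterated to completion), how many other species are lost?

Remove T5.
Round 1: T4 (all prey gone) → extinct.
No further losses. Total secondary extinctions: 1.

1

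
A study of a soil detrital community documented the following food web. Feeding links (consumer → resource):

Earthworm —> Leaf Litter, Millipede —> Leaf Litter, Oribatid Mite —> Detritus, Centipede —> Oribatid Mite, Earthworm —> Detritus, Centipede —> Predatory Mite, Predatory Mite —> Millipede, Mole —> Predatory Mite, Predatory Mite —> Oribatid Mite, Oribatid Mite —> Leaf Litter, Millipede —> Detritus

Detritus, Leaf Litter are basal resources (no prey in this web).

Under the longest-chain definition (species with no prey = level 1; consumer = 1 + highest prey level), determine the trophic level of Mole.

Detritus has no prey (basal) → level 1.
Oribatid Mite eats Detritus (level 1); other prey at levels: Leaf Litter 1 → level 2.
Predatory Mite eats Oribatid Mite (level 2); other prey at levels: Millipede 2 → level 3.
Mole eats Predatory Mite → level 4.

Trophic level 4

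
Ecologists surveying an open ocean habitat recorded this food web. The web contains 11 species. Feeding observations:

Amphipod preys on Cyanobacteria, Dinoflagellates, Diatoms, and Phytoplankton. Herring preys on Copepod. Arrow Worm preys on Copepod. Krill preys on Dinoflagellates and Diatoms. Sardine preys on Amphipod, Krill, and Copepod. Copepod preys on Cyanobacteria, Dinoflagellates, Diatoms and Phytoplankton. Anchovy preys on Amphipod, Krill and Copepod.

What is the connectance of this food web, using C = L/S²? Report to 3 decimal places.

The web has S = 11 species and L = 18 feeding links.
C = L / S² = 18 / 121 = 0.1488 ≈ 0.149.

C = 0.149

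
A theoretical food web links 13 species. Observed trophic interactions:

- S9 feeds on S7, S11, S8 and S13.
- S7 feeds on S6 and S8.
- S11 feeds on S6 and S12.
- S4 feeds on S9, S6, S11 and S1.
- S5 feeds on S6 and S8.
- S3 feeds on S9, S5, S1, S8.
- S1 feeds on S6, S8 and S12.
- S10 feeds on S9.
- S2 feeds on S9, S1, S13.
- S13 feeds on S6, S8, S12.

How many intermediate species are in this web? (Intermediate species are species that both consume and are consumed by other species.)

6

Intermediate species (has both prey and predators): S13, S5, S1, S7, S11, S9.
Count: 6.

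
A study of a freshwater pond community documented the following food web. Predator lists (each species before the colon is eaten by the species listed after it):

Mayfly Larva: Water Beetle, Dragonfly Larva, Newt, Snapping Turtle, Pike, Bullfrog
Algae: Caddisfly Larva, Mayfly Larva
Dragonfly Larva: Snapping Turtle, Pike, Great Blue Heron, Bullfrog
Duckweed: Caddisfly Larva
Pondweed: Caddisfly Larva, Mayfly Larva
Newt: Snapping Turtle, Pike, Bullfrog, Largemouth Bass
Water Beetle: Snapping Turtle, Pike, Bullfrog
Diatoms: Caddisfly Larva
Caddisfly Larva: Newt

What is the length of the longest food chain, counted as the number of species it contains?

4 species

One longest chain: Diatoms → Caddisfly Larva → Newt → Snapping Turtle.
It has 4 species and 3 links.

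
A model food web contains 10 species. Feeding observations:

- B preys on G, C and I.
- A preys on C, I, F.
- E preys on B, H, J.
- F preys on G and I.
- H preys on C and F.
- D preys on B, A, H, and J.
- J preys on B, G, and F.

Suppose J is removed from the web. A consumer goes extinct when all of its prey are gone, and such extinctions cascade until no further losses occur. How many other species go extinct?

Remove J.
Every predator of it retains at least one other prey: E still has B, H; D still has B, A, H.
No consumer loses all prey, so no secondary extinctions occur.

0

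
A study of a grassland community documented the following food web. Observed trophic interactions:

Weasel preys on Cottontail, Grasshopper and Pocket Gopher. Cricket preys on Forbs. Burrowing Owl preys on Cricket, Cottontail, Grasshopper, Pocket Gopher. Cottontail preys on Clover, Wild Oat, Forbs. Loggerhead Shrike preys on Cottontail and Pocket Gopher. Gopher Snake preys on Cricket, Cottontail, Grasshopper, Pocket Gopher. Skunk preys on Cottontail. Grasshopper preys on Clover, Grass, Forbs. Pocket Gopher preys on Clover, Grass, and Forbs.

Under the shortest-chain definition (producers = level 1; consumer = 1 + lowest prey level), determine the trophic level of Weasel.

Trophic level 3

Grass is a producer → level 1.
Grasshopper eats Grass → level 2.
Weasel eats Grasshopper → level 3.
No prey of Weasel is below level 2, so 3 is the minimum.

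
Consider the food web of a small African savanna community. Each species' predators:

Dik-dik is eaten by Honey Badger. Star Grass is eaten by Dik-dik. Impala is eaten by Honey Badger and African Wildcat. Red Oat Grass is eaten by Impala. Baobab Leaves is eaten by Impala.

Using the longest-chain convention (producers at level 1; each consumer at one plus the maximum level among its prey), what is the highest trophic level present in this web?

Producers (level 1): Baobab Leaves, Red Oat Grass, Star Grass.
Baobab Leaves → Impala → African Wildcat gives African Wildcat level 3.
No species has a prey at level 3, so no species reaches level 4.

3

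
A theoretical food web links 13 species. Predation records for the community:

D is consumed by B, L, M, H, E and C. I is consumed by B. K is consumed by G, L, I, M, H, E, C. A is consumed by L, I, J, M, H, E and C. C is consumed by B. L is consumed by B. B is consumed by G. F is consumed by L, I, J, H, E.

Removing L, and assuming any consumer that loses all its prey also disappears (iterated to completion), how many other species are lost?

0

Remove L.
Every predator of it retains at least one other prey: B still has D, C, I.
No consumer loses all prey, so no secondary extinctions occur.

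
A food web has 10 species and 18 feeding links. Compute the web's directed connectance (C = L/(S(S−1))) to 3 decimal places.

C = 0.200

The web has S = 10 species and L = 18 feeding links.
C = L / (S(S−1)) = 18 / 90 = 0.2000 ≈ 0.200.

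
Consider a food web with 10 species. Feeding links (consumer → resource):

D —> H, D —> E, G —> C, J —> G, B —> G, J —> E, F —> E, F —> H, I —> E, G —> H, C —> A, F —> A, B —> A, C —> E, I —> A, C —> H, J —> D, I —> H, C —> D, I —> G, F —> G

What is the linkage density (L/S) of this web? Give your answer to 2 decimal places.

There are L = 21 links among S = 10 species.
L/S = 21/10 = 2.1000 ≈ 2.10.

L/S = 2.10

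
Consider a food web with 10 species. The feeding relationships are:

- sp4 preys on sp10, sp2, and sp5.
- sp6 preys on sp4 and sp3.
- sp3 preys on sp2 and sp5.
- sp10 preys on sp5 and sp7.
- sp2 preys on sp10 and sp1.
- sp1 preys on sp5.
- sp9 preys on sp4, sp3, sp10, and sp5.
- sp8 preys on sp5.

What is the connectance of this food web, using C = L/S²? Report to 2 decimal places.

The web has S = 10 species and L = 17 feeding links.
C = L / S² = 17 / 100 = 0.1700 ≈ 0.17.

C = 0.17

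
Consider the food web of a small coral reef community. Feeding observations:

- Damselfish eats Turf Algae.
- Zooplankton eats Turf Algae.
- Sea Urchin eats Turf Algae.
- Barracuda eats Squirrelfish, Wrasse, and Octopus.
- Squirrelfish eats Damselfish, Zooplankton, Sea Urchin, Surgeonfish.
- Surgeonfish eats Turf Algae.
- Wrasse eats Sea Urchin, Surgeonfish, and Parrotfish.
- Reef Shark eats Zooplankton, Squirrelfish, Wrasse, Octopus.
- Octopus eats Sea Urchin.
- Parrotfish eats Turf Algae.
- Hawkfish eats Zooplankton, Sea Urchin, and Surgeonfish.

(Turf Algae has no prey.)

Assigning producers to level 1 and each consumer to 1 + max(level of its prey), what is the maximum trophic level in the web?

Producers (level 1): Turf Algae.
Turf Algae → Sea Urchin → Octopus → Reef Shark gives Reef Shark level 4.
No species has a prey at level 4, so no species reaches level 5.

4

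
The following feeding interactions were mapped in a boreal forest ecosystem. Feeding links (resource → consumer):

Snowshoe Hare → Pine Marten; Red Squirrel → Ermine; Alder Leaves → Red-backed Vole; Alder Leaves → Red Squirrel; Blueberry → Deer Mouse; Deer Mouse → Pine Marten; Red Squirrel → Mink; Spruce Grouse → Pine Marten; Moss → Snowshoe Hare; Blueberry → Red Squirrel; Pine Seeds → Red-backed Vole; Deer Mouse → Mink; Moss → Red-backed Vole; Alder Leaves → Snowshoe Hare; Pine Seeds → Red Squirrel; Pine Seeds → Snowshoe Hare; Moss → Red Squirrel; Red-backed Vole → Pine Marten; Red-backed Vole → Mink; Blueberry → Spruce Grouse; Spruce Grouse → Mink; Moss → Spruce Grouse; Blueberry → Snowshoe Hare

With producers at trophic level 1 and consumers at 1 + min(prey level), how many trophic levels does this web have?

Producers (level 1): Pine Seeds, Blueberry, Moss, Alder Leaves.
Following each consumer down to its lowest-level prey: Blueberry → Deer Mouse → Mink (levels 1 through 3).
All prey of Mink (Deer Mouse 2, Red-backed Vole 2, Spruce Grouse 2, Red Squirrel 2) are at level 2 or above, so Mink is at level 1 + 2 = 3.
Every consumer has at least one prey at level 2 or below, so none exceeds level 3.

3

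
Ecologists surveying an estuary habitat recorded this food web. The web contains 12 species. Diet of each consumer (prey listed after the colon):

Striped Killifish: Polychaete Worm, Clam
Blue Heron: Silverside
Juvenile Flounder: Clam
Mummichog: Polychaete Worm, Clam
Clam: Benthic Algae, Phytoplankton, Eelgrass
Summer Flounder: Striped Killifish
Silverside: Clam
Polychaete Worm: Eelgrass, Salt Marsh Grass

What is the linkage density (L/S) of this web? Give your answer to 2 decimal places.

L/S = 1.08

There are L = 13 links among S = 12 species.
L/S = 13/12 = 1.0833 ≈ 1.08.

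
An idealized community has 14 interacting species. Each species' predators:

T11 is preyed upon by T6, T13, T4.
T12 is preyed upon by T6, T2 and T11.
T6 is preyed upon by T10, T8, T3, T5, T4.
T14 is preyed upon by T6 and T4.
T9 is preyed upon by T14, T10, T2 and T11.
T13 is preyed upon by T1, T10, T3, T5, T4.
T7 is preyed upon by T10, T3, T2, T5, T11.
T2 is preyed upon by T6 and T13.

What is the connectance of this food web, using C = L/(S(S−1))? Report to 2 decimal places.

C = 0.16

The web has S = 14 species and L = 29 feeding links.
C = L / (S(S−1)) = 29 / 182 = 0.1593 ≈ 0.16.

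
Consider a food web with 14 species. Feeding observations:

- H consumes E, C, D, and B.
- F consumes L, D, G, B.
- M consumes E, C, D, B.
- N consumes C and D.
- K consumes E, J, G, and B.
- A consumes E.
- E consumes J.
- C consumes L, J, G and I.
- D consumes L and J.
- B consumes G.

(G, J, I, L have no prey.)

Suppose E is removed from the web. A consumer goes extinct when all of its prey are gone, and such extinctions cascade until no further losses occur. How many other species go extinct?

1

Remove E.
Round 1: A (all prey gone) → extinct.
No further losses. Total secondary extinctions: 1.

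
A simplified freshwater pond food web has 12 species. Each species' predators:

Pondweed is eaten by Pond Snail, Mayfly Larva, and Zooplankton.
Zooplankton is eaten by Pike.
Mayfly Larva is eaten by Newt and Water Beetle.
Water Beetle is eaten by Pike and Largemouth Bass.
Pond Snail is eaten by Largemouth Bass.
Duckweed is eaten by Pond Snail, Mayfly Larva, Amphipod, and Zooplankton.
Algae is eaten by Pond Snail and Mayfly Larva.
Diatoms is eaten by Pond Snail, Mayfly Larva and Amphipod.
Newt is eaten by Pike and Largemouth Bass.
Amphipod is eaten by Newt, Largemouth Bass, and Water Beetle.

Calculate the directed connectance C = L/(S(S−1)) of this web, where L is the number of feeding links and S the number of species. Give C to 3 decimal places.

The web has S = 12 species and L = 23 feeding links.
C = L / (S(S−1)) = 23 / 132 = 0.1742 ≈ 0.174.

C = 0.174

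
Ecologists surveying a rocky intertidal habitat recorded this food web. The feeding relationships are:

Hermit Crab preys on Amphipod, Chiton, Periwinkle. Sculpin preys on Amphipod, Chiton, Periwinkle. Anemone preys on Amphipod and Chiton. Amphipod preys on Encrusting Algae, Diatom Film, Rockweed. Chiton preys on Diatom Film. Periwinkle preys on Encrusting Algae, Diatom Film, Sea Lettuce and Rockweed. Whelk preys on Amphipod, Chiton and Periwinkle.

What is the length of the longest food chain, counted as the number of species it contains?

One longest chain: Sea Lettuce → Periwinkle → Hermit Crab.
It has 3 species and 2 links.

3 species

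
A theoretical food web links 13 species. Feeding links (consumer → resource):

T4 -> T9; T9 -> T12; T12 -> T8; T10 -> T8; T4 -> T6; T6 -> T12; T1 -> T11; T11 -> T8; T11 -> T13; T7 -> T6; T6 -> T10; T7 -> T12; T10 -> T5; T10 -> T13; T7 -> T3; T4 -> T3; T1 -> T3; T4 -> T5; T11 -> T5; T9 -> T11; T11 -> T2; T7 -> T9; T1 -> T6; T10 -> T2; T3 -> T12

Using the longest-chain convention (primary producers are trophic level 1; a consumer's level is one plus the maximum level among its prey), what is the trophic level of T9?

Trophic level 3

T8 is a producer → level 1.
T12 eats T8 → level 2.
T9 eats T12 (level 2); other prey at levels: T11 2 → level 3.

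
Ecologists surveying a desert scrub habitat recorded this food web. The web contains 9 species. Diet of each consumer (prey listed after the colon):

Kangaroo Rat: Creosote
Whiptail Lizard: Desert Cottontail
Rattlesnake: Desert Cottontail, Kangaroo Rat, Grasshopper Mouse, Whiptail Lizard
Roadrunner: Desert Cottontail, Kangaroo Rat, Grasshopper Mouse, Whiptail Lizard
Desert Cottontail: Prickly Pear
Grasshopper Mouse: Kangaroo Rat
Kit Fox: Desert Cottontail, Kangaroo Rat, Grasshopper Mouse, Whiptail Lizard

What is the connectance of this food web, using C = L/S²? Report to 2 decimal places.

C = 0.20

The web has S = 9 species and L = 16 feeding links.
C = L / S² = 16 / 81 = 0.1975 ≈ 0.20.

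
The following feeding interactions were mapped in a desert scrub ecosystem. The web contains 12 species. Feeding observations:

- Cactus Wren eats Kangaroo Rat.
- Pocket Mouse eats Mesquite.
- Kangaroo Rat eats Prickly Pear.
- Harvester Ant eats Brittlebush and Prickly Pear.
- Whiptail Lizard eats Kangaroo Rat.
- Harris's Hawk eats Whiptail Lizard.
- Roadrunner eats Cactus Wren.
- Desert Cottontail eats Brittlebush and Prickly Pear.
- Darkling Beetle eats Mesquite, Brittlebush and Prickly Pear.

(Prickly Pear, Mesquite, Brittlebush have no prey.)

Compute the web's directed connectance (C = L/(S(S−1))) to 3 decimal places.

C = 0.098

The web has S = 12 species and L = 13 feeding links.
C = L / (S(S−1)) = 13 / 132 = 0.0985 ≈ 0.098.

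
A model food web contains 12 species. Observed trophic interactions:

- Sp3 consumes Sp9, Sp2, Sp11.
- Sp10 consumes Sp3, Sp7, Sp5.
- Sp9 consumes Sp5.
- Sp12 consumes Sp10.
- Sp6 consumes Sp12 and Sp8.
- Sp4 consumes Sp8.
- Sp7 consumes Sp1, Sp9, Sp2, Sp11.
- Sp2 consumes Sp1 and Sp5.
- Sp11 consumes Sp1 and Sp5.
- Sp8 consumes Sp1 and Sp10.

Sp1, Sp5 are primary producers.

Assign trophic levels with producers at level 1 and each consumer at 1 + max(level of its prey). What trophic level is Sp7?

Sp1 is a producer → level 1.
Sp2 eats Sp1 (level 1); other prey at levels: Sp5 1 → level 2.
Sp7 eats Sp2 (level 2); other prey at levels: Sp1 1, Sp9 2, Sp11 2 → level 3.

Trophic level 3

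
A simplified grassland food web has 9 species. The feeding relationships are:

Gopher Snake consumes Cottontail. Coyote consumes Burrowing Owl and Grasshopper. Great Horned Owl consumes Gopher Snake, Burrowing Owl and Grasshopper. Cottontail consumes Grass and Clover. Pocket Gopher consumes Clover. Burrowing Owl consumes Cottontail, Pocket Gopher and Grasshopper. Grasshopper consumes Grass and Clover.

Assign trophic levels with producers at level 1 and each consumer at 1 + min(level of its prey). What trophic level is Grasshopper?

Trophic level 2

Grass is a producer → level 1.
Grasshopper eats Grass → level 2.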